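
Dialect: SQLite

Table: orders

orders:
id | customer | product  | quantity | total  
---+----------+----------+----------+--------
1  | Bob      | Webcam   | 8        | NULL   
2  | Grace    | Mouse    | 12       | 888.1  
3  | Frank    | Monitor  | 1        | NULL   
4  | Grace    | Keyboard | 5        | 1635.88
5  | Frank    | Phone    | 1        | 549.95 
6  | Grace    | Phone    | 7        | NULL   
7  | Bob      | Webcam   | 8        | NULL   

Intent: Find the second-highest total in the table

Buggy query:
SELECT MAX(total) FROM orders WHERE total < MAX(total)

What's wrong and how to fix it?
Bug: MAX(total) on the right of the comparison is an aggregate-in-WHERE error

Fix: Put the inner MAX in a scalar subquery

Corrected query:
SELECT MAX(total) FROM orders WHERE total < (SELECT MAX(total) FROM orders)

Result:
MAX(total)
----------
888.1     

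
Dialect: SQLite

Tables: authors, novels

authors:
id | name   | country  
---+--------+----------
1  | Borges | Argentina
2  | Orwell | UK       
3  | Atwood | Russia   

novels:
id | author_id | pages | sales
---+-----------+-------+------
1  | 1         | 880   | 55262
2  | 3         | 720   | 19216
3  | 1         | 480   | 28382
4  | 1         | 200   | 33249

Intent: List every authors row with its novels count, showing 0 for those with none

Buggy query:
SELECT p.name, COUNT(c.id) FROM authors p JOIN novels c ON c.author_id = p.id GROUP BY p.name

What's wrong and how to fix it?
Bug: An inner join excludes parents with zero children

Fix: Switch to LEFT JOIN to retain unmatched parent rows

Corrected query:
SELECT p.name, COUNT(c.id) FROM authors p LEFT JOIN novels c ON c.author_id = p.id GROUP BY p.name

Result:
name   | COUNT(c.id)
-------+------------
Atwood | 1          
Borges | 3          
Orwell | 0          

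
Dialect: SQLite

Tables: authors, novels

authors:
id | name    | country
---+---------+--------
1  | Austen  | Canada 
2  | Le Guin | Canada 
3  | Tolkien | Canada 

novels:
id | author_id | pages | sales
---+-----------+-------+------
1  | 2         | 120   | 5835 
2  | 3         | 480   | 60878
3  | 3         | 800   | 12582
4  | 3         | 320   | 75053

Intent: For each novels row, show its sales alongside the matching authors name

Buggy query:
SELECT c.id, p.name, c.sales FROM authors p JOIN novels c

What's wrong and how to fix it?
Bug: JOIN with no ON clause produces a cartesian product; every novels row pairs with every authors row

Fix: Add ON c.author_id = p.id to the JOIN

Corrected query:
SELECT c.id, p.name, c.sales FROM authors p JOIN novels c ON c.author_id = p.id

Result:
id | name    | sales
---+---------+------
1  | Le Guin | 5835 
2  | Tolkien | 60878
3  | Tolkien | 12582
4  | Tolkien | 75053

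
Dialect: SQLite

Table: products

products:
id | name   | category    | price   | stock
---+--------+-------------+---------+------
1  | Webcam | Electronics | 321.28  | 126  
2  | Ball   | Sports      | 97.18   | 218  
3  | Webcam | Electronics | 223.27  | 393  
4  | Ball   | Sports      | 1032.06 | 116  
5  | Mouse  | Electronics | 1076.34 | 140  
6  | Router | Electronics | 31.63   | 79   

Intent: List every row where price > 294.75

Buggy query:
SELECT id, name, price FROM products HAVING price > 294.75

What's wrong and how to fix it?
Bug: HAVING filters the output of aggregation, but this query has no GROUP BY and no aggregate functions, so SQLite rejects it (HAVING clause on a non-aggregate query); the condition here is per row

Fix: Replace HAVING with WHERE since the condition applies to individual rows

Corrected query:
SELECT id, name, price FROM products WHERE price > 294.75

Result:
id | name   | price  
---+--------+--------
1  | Webcam | 321.28 
4  | Ball   | 1032.06
5  | Mouse  | 1076.34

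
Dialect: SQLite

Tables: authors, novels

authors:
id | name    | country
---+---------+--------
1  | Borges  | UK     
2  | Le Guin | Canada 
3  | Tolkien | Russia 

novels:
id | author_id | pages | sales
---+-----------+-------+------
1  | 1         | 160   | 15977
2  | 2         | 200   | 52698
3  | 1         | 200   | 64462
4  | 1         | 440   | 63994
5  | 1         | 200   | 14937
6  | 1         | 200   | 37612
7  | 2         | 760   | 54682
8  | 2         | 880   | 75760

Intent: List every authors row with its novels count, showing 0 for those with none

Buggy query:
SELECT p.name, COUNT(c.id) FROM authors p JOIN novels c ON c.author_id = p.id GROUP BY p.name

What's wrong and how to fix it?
Bug: INNER JOIN drops authors rows that have no matching novels rows

Fix: Switch to LEFT JOIN to retain unmatched parent rows

Corrected query:
SELECT p.name, COUNT(c.id) FROM authors p LEFT JOIN novels c ON c.author_id = p.id GROUP BY p.name

Result:
name    | COUNT(c.id)
--------+------------
Borges  | 5          
Le Guin | 3          
Tolkien | 0          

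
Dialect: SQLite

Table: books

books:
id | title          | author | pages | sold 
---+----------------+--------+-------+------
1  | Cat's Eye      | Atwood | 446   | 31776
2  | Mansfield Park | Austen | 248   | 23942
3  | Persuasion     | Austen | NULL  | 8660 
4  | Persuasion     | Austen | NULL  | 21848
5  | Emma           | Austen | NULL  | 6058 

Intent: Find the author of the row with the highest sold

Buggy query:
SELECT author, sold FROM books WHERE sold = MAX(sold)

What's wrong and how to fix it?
Bug: MAX(sold) is an aggregate and cannot be used directly in WHERE

Fix: Wrap MAX in a scalar subquery so WHERE compares against a single value

Corrected query:
SELECT author, sold FROM books WHERE sold = (SELECT MAX(sold) FROM books)

Result:
author | sold 
-------+------
Atwood | 31776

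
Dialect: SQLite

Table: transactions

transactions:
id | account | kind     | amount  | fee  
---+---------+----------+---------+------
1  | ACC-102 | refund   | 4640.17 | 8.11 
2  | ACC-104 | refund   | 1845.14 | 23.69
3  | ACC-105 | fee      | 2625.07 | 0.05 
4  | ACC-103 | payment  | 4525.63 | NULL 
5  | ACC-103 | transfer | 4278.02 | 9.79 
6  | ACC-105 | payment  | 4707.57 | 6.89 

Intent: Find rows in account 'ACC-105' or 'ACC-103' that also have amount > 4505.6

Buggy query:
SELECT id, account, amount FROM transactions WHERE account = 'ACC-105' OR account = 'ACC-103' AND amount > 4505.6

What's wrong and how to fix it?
Bug: Without parentheses, AND is evaluated before OR, so the amount filter only applies to the 'ACC-103' branch

Fix: Group the OR with parentheses (or use IN), then AND the threshold

Corrected query:
SELECT id, account, amount FROM transactions WHERE (account = 'ACC-105' OR account = 'ACC-103') AND amount > 4505.6

Result:
id | account | amount 
---+---------+--------
4  | ACC-103 | 4525.63
6  | ACC-105 | 4707.57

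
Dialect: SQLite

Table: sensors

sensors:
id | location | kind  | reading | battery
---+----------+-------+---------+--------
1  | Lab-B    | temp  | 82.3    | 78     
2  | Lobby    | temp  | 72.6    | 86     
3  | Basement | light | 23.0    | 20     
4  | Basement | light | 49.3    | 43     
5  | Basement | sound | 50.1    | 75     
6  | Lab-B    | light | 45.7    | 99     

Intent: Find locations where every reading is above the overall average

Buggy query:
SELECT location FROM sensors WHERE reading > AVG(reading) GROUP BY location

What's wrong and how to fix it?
Bug: AVG() is an aggregate; it can't sit directly in WHERE

Fix: Compute the overall average in a scalar subquery and compare each group's MIN against it in HAVING

Corrected query:
SELECT location FROM sensors GROUP BY location HAVING MIN(reading) > (SELECT AVG(reading) FROM sensors)

Result:
location
--------
Lobby   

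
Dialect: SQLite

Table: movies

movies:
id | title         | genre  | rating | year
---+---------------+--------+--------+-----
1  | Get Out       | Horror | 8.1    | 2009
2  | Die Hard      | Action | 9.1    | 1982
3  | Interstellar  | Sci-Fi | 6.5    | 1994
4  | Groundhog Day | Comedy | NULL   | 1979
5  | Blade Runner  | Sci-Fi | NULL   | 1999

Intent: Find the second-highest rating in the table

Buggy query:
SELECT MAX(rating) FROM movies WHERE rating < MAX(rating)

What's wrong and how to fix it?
Bug: The inner MAX is an aggregate inside WHERE, which is not allowed

Fix: Compute the overall MAX in a subquery, then take MAX of rows below it

Corrected query:
SELECT MAX(rating) FROM movies WHERE rating < (SELECT MAX(rating) FROM movies)

Result:
MAX(rating)
-----------
8.1        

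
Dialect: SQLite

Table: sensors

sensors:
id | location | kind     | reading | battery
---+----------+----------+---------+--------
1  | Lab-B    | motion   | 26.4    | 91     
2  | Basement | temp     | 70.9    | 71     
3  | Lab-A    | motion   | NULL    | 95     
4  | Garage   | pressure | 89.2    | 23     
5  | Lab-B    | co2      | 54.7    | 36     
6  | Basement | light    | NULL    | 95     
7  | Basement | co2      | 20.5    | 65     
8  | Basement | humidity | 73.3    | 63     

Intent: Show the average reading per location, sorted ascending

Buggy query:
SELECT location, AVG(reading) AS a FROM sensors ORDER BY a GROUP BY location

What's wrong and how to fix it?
Bug: ORDER BY appears before GROUP BY; SQL clause order requires GROUP BY first

Fix: Move ORDER BY to the end, after GROUP BY

Corrected query:
SELECT location, AVG(reading) AS a FROM sensors GROUP BY location ORDER BY a

Result:
location | a    
---------+------
Lab-A    | NULL 
Lab-B    | 40.55
Basement | 54.9 
Garage   | 89.2 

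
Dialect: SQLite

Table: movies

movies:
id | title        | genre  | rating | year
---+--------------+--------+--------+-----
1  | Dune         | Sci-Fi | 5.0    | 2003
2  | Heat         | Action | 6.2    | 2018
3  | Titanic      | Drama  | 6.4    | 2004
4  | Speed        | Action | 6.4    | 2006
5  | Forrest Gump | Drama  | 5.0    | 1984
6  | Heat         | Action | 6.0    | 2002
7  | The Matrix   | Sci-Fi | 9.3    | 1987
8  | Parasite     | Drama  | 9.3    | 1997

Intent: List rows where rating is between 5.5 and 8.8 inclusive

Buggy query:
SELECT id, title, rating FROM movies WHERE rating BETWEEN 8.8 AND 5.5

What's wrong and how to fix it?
Bug: BETWEEN expects the lower bound first; with 8.8 AND 5.5 the range is empty

Fix: Write BETWEEN 5.5 AND 8.8

Corrected query:
SELECT id, title, rating FROM movies WHERE rating BETWEEN 5.5 AND 8.8

Result:
id | title   | rating
---+---------+-------
2  | Heat    | 6.2   
3  | Titanic | 6.4   
4  | Speed   | 6.4   
6  | Heat    | 6     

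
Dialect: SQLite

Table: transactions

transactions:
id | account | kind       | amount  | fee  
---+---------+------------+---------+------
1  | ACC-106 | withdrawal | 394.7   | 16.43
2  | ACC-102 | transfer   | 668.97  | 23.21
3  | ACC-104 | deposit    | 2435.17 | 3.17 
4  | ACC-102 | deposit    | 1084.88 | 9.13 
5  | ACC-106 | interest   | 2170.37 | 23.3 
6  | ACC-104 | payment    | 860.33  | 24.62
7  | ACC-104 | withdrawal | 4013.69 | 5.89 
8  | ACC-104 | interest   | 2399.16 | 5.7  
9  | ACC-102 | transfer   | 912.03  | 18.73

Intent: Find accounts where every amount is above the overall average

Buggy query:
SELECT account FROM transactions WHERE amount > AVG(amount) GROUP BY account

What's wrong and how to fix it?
Bug: AVG() is an aggregate; it can't sit directly in WHERE

Fix: Use a subquery for AVG and a HAVING MIN(...) filter so the condition holds for every row in the group

Corrected query:
SELECT account FROM transactions GROUP BY account HAVING MIN(amount) > (SELECT AVG(amount) FROM transactions)

Result:
(no rows)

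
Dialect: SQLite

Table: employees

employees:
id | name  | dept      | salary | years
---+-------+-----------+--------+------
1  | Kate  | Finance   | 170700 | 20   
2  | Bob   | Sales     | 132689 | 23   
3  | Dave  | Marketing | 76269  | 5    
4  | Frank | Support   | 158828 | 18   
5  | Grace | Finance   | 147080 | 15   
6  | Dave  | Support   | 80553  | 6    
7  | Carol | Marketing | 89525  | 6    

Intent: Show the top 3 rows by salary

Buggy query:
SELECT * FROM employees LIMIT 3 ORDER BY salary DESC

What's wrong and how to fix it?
Bug: ORDER BY cannot follow LIMIT; LIMIT is the final clause

Fix: Sort with ORDER BY, then apply LIMIT

Corrected query:
SELECT * FROM employees ORDER BY salary DESC LIMIT 3

Result:
id | name  | dept    | salary | years
---+-------+---------+--------+------
1  | Kate  | Finance | 170700 | 20   
4  | Frank | Support | 158828 | 18   
5  | Grace | Finance | 147080 | 15   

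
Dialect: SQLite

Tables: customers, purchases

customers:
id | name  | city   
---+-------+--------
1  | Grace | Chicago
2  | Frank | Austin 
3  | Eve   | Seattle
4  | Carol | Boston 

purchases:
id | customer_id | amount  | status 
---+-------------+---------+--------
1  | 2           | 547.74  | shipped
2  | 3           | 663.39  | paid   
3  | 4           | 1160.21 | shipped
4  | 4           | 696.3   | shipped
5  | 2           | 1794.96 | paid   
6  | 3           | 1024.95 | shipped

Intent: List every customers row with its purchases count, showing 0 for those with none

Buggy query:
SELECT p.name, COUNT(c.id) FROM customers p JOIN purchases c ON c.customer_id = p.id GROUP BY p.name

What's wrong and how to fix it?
Bug: INNER JOIN drops customers rows that have no matching purchases rows

Fix: Switch to LEFT JOIN to retain unmatched parent rows

Corrected query:
SELECT p.name, COUNT(c.id) FROM customers p LEFT JOIN purchases c ON c.customer_id = p.id GROUP BY p.name

Result:
name  | COUNT(c.id)
------+------------
Carol | 2          
Eve   | 2          
Frank | 2          
Grace | 0          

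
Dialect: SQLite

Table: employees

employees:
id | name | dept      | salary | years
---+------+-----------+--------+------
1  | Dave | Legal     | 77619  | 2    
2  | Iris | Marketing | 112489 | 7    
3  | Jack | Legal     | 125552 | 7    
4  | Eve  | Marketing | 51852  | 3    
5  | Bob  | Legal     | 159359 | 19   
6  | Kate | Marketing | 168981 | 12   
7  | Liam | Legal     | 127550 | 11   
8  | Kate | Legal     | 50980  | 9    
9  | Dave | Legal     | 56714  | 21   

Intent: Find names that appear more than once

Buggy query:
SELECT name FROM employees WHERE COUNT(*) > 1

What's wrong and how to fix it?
Bug: COUNT(*) is an aggregate and cannot be used in WHERE

Fix: GROUP BY name, then filter groups with HAVING COUNT(*) > 1

Corrected query:
SELECT name FROM employees GROUP BY name HAVING COUNT(*) > 1

Result:
name
----
Dave
Kate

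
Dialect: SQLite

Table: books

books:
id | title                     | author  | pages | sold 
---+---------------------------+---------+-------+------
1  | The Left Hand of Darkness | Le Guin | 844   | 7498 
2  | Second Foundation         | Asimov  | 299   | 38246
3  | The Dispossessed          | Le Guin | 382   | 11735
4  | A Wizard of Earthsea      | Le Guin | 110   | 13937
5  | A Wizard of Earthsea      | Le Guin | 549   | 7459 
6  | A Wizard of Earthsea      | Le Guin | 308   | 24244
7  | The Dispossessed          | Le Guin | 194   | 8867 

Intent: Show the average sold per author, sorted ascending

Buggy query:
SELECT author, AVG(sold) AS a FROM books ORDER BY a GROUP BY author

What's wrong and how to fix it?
Bug: ORDER BY appears before GROUP BY; SQL clause order requires GROUP BY first

Fix: Reorder: SELECT … FROM … GROUP BY … ORDER BY …

Corrected query:
SELECT author, AVG(sold) AS a FROM books GROUP BY author ORDER BY a

Result:
author  | a    
--------+------
Le Guin | 12290
Asimov  | 38246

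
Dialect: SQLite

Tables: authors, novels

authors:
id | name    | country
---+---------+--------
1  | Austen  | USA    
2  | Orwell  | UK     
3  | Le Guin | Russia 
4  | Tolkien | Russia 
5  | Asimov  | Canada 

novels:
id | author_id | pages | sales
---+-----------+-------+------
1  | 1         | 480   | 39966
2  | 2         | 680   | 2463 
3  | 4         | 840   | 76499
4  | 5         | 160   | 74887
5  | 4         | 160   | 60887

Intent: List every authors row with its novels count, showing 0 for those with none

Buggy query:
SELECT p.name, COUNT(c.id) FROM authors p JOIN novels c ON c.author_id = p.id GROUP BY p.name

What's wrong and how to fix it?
Bug: INNER JOIN drops authors rows that have no matching novels rows

Fix: Switch to LEFT JOIN to retain unmatched parent rows

Corrected query:
SELECT p.name, COUNT(c.id) FROM authors p LEFT JOIN novels c ON c.author_id = p.id GROUP BY p.name

Result:
name    | COUNT(c.id)
--------+------------
Asimov  | 1          
Austen  | 1          
Le Guin | 0          
Orwell  | 1          
Tolkien | 2          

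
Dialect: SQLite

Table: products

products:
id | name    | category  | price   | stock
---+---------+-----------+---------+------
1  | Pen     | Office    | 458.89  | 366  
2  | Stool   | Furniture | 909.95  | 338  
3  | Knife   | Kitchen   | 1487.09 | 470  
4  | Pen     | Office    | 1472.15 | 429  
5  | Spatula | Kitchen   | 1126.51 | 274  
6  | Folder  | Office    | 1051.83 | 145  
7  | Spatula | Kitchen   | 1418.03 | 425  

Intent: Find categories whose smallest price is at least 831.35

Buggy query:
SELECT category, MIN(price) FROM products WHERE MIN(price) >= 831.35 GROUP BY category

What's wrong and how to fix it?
Bug: Aggregates like MIN are computed per group after WHERE runs

Fix: Replace WHERE with HAVING after the GROUP BY

Corrected query:
SELECT category, MIN(price) FROM products GROUP BY category HAVING MIN(price) >= 831.35

Result:
category  | MIN(price)
----------+-----------
Furniture | 909.95    
Kitchen   | 1126.51   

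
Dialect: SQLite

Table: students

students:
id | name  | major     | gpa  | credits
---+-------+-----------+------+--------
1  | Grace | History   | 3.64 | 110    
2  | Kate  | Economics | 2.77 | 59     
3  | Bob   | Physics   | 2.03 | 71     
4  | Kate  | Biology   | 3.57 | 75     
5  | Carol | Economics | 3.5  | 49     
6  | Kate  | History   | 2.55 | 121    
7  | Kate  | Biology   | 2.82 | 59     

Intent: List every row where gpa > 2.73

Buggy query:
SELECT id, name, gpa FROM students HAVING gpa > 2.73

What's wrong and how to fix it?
Bug: This is a non-aggregate query (no GROUP BY, no aggregates), so in SQLite the HAVING clause is invalid here; a row-level condition belongs in WHERE

Fix: Replace HAVING with WHERE since the condition applies to individual rows

Corrected query:
SELECT id, name, gpa FROM students WHERE gpa > 2.73

Result:
id | name  | gpa 
---+-------+-----
1  | Grace | 3.64
2  | Kate  | 2.77
4  | Kate  | 3.57
5  | Carol | 3.5 
7  | Kate  | 2.82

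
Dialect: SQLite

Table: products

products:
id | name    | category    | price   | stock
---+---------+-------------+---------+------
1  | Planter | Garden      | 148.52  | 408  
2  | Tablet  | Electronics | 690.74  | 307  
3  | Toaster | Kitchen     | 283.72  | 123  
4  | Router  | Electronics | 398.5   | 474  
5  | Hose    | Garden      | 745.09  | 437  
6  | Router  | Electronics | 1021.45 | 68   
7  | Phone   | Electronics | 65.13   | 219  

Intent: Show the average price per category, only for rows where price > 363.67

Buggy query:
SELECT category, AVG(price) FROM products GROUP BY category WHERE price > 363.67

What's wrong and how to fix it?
Bug: WHERE cannot follow GROUP BY

Fix: Place WHERE between FROM and GROUP BY

Corrected query:
SELECT category, AVG(price) FROM products WHERE price > 363.67 GROUP BY category

Result:
category    | AVG(price)
------------+-----------
Electronics | 703.563333
Garden      | 745.09    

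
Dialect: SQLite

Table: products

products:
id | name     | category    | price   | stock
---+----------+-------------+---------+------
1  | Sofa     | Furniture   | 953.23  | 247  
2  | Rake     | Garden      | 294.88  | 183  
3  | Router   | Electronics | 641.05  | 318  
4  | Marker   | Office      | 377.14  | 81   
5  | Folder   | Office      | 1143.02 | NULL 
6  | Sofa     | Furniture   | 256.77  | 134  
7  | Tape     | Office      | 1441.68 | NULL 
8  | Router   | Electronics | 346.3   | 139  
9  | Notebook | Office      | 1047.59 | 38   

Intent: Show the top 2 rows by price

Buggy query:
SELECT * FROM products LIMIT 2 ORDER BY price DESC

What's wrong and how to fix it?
Bug: LIMIT must come after ORDER BY

Fix: Swap the clauses: ORDER BY first, then LIMIT

Corrected query:
SELECT * FROM products ORDER BY price DESC LIMIT 2

Result:
id | name   | category | price   | stock
---+--------+----------+---------+------
7  | Tape   | Office   | 1441.68 | NULL 
5  | Folder | Office   | 1143.02 | NULL 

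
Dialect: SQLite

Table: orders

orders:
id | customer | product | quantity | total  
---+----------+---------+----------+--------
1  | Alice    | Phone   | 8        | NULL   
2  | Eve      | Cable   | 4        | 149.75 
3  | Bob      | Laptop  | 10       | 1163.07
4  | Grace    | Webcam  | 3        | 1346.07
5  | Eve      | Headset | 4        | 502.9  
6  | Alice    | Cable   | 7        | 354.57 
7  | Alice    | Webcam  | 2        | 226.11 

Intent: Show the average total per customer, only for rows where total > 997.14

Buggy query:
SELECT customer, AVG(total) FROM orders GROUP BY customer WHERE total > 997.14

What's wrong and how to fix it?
Bug: Row-level WHERE must come before GROUP BY in the clause order

Fix: Move the WHERE clause before GROUP BY

Corrected query:
SELECT customer, AVG(total) FROM orders WHERE total > 997.14 GROUP BY customer

Result:
customer | AVG(total)
---------+-----------
Bob      | 1163.07   
Grace    | 1346.07   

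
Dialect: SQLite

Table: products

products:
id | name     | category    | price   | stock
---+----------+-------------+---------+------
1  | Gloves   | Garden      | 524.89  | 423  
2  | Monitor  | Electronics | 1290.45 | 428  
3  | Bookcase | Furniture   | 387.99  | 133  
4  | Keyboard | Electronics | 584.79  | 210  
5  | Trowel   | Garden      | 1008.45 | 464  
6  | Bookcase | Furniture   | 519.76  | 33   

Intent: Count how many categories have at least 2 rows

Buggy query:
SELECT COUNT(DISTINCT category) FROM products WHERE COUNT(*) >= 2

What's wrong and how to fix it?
Bug: WHERE filters individual rows, not groups, so a group-level COUNT is invalid there

Fix: Use a subquery that GROUPs and filters with HAVING, then count its rows

Corrected query:
SELECT COUNT(*) FROM (SELECT category FROM products GROUP BY category HAVING COUNT(*) >= 2)

Result:
COUNT(*)
--------
3       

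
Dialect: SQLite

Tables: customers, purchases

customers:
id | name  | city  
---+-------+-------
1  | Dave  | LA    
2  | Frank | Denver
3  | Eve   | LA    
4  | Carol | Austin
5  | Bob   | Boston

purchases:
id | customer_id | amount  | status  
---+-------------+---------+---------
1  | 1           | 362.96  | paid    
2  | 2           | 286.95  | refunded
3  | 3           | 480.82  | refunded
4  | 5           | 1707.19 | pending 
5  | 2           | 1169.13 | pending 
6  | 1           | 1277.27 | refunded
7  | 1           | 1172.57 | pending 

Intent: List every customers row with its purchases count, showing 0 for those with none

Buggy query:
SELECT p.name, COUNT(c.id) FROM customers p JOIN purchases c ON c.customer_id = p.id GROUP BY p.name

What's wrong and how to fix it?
Bug: An inner join excludes parents with zero children

Fix: Use LEFT JOIN so parents without children still appear (COUNT(c.id) gives 0)

Corrected query:
SELECT p.name, COUNT(c.id) FROM customers p LEFT JOIN purchases c ON c.customer_id = p.id GROUP BY p.name

Result:
name  | COUNT(c.id)
------+------------
Bob   | 1          
Carol | 0          
Dave  | 3          
Eve   | 1          
Frank | 2          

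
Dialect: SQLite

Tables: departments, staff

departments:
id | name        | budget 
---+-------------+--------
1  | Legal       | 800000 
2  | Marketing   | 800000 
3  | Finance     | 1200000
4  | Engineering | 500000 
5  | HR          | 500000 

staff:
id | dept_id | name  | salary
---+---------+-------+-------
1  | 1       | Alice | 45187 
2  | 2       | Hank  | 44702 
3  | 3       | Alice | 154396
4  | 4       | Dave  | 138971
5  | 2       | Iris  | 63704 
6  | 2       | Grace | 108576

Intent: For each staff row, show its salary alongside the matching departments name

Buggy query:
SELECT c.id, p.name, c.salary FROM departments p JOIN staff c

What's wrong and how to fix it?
Bug: JOIN with no ON clause produces a cartesian product; every staff row pairs with every departments row

Fix: Add ON c.dept_id = p.id to the JOIN

Corrected query:
SELECT c.id, p.name, c.salary FROM departments p JOIN staff c ON c.dept_id = p.id

Result:
id | name        | salary
---+-------------+-------
1  | Legal       | 45187 
2  | Marketing   | 44702 
3  | Finance     | 154396
4  | Engineering | 138971
5  | Marketing   | 63704 
6  | Marketing   | 108576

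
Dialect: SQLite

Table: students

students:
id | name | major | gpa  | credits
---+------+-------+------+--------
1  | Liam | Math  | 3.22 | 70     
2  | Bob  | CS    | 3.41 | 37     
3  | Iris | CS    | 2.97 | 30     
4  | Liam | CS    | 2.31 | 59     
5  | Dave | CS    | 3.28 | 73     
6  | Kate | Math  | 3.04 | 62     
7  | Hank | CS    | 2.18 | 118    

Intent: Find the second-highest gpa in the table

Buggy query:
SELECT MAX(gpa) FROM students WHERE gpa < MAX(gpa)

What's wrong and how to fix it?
Bug: MAX(gpa) on the right of the comparison is an aggregate-in-WHERE error

Fix: Put the inner MAX in a scalar subquery

Corrected query:
SELECT MAX(gpa) FROM students WHERE gpa < (SELECT MAX(gpa) FROM students)

Result:
MAX(gpa)
--------
3.28    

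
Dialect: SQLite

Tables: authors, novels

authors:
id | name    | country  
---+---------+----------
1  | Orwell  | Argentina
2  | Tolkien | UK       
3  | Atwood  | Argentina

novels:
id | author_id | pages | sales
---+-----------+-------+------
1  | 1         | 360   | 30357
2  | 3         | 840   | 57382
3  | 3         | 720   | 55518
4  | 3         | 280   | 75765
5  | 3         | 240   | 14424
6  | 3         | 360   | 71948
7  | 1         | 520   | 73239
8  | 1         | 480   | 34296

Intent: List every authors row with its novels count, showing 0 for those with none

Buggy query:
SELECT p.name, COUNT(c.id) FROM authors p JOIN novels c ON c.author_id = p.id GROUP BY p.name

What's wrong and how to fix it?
Bug: An inner join excludes parents with zero children

Fix: Use LEFT JOIN so parents without children still appear (COUNT(c.id) gives 0)

Corrected query:
SELECT p.name, COUNT(c.id) FROM authors p LEFT JOIN novels c ON c.author_id = p.id GROUP BY p.name

Result:
name    | COUNT(c.id)
--------+------------
Atwood  | 5          
Orwell  | 3          
Tolkien | 0          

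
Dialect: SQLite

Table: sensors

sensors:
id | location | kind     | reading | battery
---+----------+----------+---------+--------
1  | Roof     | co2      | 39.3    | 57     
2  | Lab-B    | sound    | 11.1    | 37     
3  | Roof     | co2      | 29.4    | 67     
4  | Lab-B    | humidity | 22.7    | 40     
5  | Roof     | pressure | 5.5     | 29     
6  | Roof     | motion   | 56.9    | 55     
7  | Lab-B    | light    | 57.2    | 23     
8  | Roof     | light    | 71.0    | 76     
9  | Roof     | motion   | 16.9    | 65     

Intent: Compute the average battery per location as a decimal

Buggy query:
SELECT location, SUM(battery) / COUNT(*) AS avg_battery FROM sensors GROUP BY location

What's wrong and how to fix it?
Bug: SUM(battery) and COUNT(*) are both integers; the division truncates the fractional part

Fix: Cast one side to REAL so the division keeps the fractional part

Corrected query:
SELECT location, SUM(battery) * 1.0 / COUNT(*) AS avg_battery FROM sensors GROUP BY location

Result:
location | avg_battery
---------+------------
Lab-B    | 33.333333  
Roof     | 58.166667  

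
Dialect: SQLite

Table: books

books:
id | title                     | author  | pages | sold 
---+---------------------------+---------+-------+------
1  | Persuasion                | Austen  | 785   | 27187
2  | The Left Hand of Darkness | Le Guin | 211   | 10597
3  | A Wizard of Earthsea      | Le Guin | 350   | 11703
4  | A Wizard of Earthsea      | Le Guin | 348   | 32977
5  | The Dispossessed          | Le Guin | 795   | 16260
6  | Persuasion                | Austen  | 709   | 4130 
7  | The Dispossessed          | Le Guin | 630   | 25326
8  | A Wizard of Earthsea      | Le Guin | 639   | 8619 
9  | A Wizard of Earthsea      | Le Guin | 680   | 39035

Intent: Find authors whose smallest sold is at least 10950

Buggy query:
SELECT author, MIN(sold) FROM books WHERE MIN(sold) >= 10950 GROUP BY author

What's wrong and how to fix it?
Bug: Aggregates like MIN are computed per group after WHERE runs

Fix: Replace WHERE with HAVING after the GROUP BY

Corrected query:
SELECT author, MIN(sold) FROM books GROUP BY author HAVING MIN(sold) >= 10950

Result:
(no rows)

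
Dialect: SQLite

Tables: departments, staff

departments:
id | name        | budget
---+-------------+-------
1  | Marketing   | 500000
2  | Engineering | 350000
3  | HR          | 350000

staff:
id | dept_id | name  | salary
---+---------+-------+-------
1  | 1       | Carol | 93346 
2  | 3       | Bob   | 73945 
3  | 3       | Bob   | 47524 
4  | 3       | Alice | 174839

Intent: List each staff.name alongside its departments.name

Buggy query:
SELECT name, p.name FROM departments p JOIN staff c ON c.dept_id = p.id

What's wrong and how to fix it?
Bug: Both tables have a 'name' column; the unqualified reference is ambiguous

Fix: Qualify the column with its table alias (c.name)

Corrected query:
SELECT c.name, p.name FROM departments p JOIN staff c ON c.dept_id = p.id

Result:
name  | name     
------+----------
Carol | Marketing
Bob   | HR       
Bob   | HR       
Alice | HR       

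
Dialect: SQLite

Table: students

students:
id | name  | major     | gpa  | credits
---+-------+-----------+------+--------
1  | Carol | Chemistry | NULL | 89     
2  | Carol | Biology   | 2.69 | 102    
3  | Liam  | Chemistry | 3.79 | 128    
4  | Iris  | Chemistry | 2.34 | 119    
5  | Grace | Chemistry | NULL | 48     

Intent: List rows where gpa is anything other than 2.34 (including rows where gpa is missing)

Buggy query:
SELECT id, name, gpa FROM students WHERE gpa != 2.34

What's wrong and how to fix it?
Bug: Inequality against NULL is unknown, not true; rows with NULL are dropped

Fix: Add an explicit OR gpa IS NULL to include the missing-value rows

Corrected query:
SELECT id, name, gpa FROM students WHERE gpa != 2.34 OR gpa IS NULL

Result:
id | name  | gpa 
---+-------+-----
1  | Carol | NULL
2  | Carol | 2.69
3  | Liam  | 3.79
5  | Grace | NULL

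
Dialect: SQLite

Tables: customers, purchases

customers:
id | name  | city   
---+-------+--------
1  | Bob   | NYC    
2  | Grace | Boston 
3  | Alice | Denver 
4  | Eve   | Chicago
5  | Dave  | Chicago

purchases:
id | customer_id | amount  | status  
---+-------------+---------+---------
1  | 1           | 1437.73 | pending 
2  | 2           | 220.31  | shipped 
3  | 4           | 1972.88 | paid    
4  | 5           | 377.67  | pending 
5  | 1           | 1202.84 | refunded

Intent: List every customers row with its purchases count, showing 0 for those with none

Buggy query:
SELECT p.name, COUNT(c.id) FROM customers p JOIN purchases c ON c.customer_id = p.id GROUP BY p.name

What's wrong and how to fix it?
Bug: INNER JOIN drops customers rows that have no matching purchases rows

Fix: Use LEFT JOIN so parents without children still appear (COUNT(c.id) gives 0)

Corrected query:
SELECT p.name, COUNT(c.id) FROM customers p LEFT JOIN purchases c ON c.customer_id = p.id GROUP BY p.name

Result:
name  | COUNT(c.id)
------+------------
Alice | 0          
Bob   | 2          
Dave  | 1          
Eve   | 1          
Grace | 1          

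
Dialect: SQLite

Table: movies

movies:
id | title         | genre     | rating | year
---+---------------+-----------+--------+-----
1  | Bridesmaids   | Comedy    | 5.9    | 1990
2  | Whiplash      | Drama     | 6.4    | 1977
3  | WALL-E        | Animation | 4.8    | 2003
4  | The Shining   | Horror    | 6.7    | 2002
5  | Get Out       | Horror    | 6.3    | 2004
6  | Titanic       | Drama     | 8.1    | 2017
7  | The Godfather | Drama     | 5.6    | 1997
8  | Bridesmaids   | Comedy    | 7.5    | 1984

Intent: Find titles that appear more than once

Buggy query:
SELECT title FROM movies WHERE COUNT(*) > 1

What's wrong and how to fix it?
Bug: COUNT(*) is an aggregate and cannot be used in WHERE

Fix: Group first, then use HAVING for the count condition

Corrected query:
SELECT title FROM movies GROUP BY title HAVING COUNT(*) > 1

Result:
title      
-----------
Bridesmaids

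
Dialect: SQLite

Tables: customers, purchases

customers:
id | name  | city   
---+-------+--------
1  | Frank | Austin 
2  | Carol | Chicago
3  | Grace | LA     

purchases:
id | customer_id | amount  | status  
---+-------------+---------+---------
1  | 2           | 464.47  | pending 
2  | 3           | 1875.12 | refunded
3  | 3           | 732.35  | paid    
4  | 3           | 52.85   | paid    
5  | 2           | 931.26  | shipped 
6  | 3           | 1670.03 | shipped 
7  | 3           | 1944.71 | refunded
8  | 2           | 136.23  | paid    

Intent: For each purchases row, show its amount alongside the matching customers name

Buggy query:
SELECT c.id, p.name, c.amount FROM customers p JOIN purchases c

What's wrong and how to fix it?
Bug: Missing join condition: each purchases row is matched to all customers rows instead of just its own

Fix: Specify the join condition linking the foreign key to the parent id

Corrected query:
SELECT c.id, p.name, c.amount FROM customers p JOIN purchases c ON c.customer_id = p.id

Result:
id | name  | amount 
---+-------+--------
1  | Carol | 464.47 
2  | Grace | 1875.12
3  | Grace | 732.35 
4  | Grace | 52.85  
5  | Carol | 931.26 
6  | Grace | 1670.03
7  | Grace | 1944.71
8  | Carol | 136.23 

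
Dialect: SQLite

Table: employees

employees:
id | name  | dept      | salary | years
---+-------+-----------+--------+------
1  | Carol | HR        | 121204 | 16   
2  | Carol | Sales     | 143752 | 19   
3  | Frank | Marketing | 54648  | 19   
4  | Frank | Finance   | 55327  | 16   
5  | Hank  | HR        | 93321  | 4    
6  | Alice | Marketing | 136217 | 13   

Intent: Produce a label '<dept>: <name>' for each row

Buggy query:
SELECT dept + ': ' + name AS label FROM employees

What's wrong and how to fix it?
Bug: SQLite uses || for string concatenation; + coerces text to numbers (yielding 0)

Fix: Use the || operator for string concatenation

Corrected query:
SELECT dept || ': ' || name AS label FROM employees

Result:
label           
----------------
HR: Carol       
Sales: Carol    
Marketing: Frank
Finance: Frank  
HR: Hank        
Marketing: Alice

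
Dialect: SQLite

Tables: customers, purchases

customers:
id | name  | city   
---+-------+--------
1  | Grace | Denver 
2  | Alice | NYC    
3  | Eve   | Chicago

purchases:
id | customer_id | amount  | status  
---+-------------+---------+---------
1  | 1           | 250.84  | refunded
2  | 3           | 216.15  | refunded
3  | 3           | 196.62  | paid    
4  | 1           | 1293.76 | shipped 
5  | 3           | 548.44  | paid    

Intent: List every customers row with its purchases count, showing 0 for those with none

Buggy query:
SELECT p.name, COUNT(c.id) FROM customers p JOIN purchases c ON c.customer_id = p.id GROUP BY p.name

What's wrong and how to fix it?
Bug: INNER JOIN drops customers rows that have no matching purchases rows

Fix: Switch to LEFT JOIN to retain unmatched parent rows

Corrected query:
SELECT p.name, COUNT(c.id) FROM customers p LEFT JOIN purchases c ON c.customer_id = p.id GROUP BY p.name

Result:
name  | COUNT(c.id)
------+------------
Alice | 0          
Eve   | 3          
Grace | 2          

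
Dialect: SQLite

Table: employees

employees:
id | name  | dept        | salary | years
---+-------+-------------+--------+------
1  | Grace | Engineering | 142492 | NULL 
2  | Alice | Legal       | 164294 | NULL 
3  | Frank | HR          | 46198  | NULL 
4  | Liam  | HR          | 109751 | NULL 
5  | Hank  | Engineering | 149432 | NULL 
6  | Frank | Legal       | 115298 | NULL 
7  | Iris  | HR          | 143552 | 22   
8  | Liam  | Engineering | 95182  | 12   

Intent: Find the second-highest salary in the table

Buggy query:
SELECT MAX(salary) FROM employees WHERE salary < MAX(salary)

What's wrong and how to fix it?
Bug: The inner MAX is an aggregate inside WHERE, which is not allowed

Fix: Put the inner MAX in a scalar subquery

Corrected query:
SELECT MAX(salary) FROM employees WHERE salary < (SELECT MAX(salary) FROM employees)

Result:
MAX(salary)
-----------
149432     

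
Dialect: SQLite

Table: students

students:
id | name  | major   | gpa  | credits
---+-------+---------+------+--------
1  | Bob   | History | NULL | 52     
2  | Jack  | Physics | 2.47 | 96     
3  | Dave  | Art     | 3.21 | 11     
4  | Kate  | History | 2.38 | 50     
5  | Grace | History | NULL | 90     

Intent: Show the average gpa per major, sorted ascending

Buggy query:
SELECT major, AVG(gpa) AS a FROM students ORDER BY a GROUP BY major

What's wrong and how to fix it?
Bug: ORDER BY appears before GROUP BY; SQL clause order requires GROUP BY first

Fix: Reorder: SELECT … FROM … GROUP BY … ORDER BY …

Corrected query:
SELECT major, AVG(gpa) AS a FROM students GROUP BY major ORDER BY a

Result:
major   | a   
--------+-----
History | 2.38
Physics | 2.47
Art     | 3.21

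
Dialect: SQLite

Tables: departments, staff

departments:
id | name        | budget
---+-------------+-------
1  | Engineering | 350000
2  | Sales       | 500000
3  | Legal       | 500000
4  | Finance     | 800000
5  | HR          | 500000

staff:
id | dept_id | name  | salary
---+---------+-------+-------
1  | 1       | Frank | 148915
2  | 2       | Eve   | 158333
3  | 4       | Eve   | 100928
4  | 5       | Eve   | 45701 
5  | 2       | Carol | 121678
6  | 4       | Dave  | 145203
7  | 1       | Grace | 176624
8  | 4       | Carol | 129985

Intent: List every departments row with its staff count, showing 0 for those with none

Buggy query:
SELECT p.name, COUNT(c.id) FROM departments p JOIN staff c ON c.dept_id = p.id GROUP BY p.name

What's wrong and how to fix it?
Bug: INNER JOIN drops departments rows that have no matching staff rows

Fix: Switch to LEFT JOIN to retain unmatched parent rows

Corrected query:
SELECT p.name, COUNT(c.id) FROM departments p LEFT JOIN staff c ON c.dept_id = p.id GROUP BY p.name

Result:
name        | COUNT(c.id)
------------+------------
Engineering | 2          
Finance     | 3          
HR          | 1          
Legal       | 0          
Sales       | 2          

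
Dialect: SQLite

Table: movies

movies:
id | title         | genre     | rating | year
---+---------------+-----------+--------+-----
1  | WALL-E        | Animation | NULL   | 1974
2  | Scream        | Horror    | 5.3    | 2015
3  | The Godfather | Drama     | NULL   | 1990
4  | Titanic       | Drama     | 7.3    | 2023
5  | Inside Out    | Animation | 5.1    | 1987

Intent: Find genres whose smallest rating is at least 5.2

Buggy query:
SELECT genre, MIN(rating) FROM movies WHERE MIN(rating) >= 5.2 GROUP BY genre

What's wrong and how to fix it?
Bug: Aggregates like MIN are computed per group after WHERE runs

Fix: Replace WHERE with HAVING after the GROUP BY

Corrected query:
SELECT genre, MIN(rating) FROM movies GROUP BY genre HAVING MIN(rating) >= 5.2

Result:
genre  | MIN(rating)
-------+------------
Drama  | 7.3        
Horror | 5.3        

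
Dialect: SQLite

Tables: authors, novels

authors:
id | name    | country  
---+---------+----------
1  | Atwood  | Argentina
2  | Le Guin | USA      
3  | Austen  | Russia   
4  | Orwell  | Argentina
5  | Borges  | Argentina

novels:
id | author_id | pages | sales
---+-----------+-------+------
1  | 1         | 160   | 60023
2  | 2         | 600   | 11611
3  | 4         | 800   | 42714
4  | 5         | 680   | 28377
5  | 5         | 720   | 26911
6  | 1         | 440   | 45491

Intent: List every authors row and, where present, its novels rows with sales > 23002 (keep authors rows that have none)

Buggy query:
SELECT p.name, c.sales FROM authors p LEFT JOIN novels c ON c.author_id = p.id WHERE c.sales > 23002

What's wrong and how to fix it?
Bug: Filtering c.sales in WHERE discards the NULL rows produced by LEFT JOIN, turning it into an inner join

Fix: Put 'c.sales > 23002' in the JOIN's ON clause instead of WHERE

Corrected query:
SELECT p.name, c.sales FROM authors p LEFT JOIN novels c ON c.author_id = p.id AND c.sales > 23002

Result:
name    | sales
--------+------
Atwood  | 45491
Atwood  | 60023
Le Guin | NULL 
Austen  | NULL 
Orwell  | 42714
Borges  | 26911
Borges  | 28377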